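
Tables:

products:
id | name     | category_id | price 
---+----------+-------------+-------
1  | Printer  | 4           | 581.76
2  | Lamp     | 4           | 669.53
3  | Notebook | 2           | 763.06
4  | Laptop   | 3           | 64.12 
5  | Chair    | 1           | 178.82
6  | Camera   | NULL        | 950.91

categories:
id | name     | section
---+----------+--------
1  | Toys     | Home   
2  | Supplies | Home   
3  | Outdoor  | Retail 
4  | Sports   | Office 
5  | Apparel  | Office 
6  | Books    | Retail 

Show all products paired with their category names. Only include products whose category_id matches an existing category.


INNER JOIN keeps only products rows whose category_id matches an id in categories. Walk through each product:
  - product 1 (Printer): category_id=4 -> matches Sports
  - product 2 (Lamp): category_id=4 -> matches Sports
  - product 3 (Notebook): category_id=2 -> matches Supplies
  - product 4 (Laptop): category_id=3 -> matches Outdoor
  - product 5 (Chair): category_id=1 -> matches Toys
  - product 6 (Camera): category_id=NULL, no match -> dropped
So 1 of 6 rows is dropped.

SQL:
SELECT a.name, b.name AS category
FROM products a
INNER JOIN categories b ON a.category_id = b.id

Result:
name     | category
---------+---------
Printer  | Sports  
Lamp     | Sports  
Notebook | Supplies
Laptop   | Outdoor 
Chair    | Toys    


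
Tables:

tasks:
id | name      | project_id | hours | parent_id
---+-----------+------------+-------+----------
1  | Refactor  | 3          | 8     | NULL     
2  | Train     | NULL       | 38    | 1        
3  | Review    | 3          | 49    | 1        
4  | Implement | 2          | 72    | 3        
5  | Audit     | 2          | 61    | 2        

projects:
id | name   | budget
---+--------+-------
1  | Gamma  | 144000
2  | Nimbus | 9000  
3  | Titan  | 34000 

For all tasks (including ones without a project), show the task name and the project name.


LEFT JOIN keeps every row from tasks (the left table); where project_id has no match in projects, the project columns become NULL. Walk through each task:
  - task 1 (Refactor): project_id=3 -> matches Titan
  - task 2 (Train): project_id=NULL, no match -> kept with NULL
  - task 3 (Review): project_id=3 -> matches Titan
  - task 4 (Implement): project_id=2 -> matches Nimbus
  - task 5 (Audit): project_id=2 -> matches Nimbus
All 5 rows appear; 1 has NULL project.

SQL:
SELECT a.name, b.name AS project
FROM tasks a
LEFT JOIN projects b ON a.project_id = b.id

Result:
name      | project
----------+--------
Refactor  | Titan  
Train     | NULL   
Review    | Titan  
Implement | Nimbus 
Audit     | Nimbus 


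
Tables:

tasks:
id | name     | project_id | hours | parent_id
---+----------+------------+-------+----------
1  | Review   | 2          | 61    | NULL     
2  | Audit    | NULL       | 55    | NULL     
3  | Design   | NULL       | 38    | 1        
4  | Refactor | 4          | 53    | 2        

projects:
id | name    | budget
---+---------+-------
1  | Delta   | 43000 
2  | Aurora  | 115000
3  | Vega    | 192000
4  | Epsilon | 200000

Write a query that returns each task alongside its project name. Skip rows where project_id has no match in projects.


INNER JOIN keeps only tasks rows whose project_id matches an id in projects. Walk through each task:
  - task 1 (Review): project_id=2 -> matches Aurora
  - task 2 (Audit): project_id=NULL, no match -> dropped
  - task 3 (Design): project_id=NULL, no match -> dropped
  - task 4 (Refactor): project_id=4 -> matches Epsilon
So 2 of 4 rows are dropped.

SQL:
SELECT a.name, b.name AS project
FROM tasks a
INNER JOIN projects b ON a.project_id = b.id

Result:
name     | project
---------+--------
Review   | Aurora 
Refactor | Epsilon


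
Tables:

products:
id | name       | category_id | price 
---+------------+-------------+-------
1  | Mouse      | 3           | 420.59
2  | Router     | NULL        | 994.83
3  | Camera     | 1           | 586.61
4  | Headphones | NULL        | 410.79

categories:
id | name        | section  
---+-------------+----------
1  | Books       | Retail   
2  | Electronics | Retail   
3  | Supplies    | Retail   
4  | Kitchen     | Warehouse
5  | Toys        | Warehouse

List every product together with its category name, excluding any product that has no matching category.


INNER JOIN keeps only products rows whose category_id matches an id in categories. Walk through each product:
  - product 1 (Mouse): category_id=3 -> matches Supplies
  - product 2 (Router): category_id=NULL, no match -> dropped
  - product 3 (Camera): category_id=1 -> matches Books
  - product 4 (Headphones): category_id=NULL, no match -> dropped
So 2 of 4 rows are dropped.

SQL:
SELECT a.name, b.name AS category
FROM products a
INNER JOIN categories b ON a.category_id = b.id

Result:
name   | category
-------+---------
Mouse  | Supplies
Camera | Books   


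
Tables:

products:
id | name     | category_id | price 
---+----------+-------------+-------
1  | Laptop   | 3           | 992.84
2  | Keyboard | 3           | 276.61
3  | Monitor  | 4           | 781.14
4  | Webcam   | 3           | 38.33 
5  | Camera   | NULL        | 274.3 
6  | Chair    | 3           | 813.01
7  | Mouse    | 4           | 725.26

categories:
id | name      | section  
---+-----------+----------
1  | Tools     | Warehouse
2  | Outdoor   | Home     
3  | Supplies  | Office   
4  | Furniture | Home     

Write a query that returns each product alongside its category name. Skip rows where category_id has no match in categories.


INNER JOIN keeps only products rows whose category_id matches an id in categories. Walk through each product:
  - product 1 (Laptop): category_id=3 -> matches Supplies
  - product 2 (Keyboard): category_id=3 -> matches Supplies
  - product 3 (Monitor): category_id=4 -> matches Furniture
  - product 4 (Webcam): category_id=3 -> matches Supplies
  - product 5 (Camera): category_id=NULL, no match -> dropped
  - product 6 (Chair): category_id=3 -> matches Supplies
  - product 7 (Mouse): category_id=4 -> matches Furniture
So 1 of 7 rows is dropped.

SQL:
SELECT a.name, b.name AS category
FROM products a
INNER JOIN categories b ON a.category_id = b.id

Result:
name     | category 
---------+----------
Laptop   | Supplies 
Keyboard | Supplies 
Monitor  | Furniture
Webcam   | Supplies 
Chair    | Supplies 
Mouse    | Furniture


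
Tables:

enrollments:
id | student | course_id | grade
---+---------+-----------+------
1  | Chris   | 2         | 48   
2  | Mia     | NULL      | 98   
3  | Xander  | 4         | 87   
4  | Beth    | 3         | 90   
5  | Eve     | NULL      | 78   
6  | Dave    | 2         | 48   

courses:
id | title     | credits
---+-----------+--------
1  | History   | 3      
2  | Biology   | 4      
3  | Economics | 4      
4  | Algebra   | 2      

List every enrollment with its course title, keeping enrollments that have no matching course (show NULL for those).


LEFT JOIN keeps every row from enrollments (the left table); where course_id has no match in courses, the course columns become NULL. Walk through each enrollment:
  - enrollment 1 (Chris): course_id=2 -> matches Biology
  - enrollment 2 (Mia): course_id=NULL, no match -> kept with NULL
  - enrollment 3 (Xander): course_id=4 -> matches Algebra
  - enrollment 4 (Beth): course_id=3 -> matches Economics
  - enrollment 5 (Eve): course_id=NULL, no match -> kept with NULL
  - enrollment 6 (Dave): course_id=2 -> matches Biology
All 6 rows appear; 2 have NULL course.

SQL:
SELECT a.student, b.title AS course
FROM enrollments a
LEFT JOIN courses b ON a.course_id = b.id

Result:
student | course   
--------+----------
Chris   | Biology  
Mia     | NULL     
Xander  | Algebra  
Beth    | Economics
Eve     | NULL     
Dave    | Biology  


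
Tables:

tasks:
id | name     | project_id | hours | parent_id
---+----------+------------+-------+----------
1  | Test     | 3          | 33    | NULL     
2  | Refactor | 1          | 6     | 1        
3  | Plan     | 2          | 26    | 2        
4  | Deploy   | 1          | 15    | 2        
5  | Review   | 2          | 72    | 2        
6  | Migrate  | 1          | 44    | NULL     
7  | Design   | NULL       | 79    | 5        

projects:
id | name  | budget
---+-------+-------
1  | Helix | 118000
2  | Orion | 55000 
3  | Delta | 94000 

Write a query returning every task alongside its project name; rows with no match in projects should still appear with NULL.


LEFT JOIN keeps every row from tasks (the left table); where project_id has no match in projects, the project columns become NULL. Walk through each task:
  - task 1 (Test): project_id=3 -> matches Delta
  - task 2 (Refactor): project_id=1 -> matches Helix
  - task 3 (Plan): project_id=2 -> matches Orion
  - task 4 (Deploy): project_id=1 -> matches Helix
  - task 5 (Review): project_id=2 -> matches Orion
  - task 6 (Migrate): project_id=1 -> matches Helix
  - task 7 (Design): project_id=NULL, no match -> kept with NULL
All 7 rows appear; 1 has NULL project.

SQL:
SELECT a.name, b.name AS project
FROM tasks a
LEFT JOIN projects b ON a.project_id = b.id

Result:
name     | project
---------+--------
Test     | Delta  
Refactor | Helix  
Plan     | Orion  
Deploy   | Helix  
Review   | Orion  
Migrate  | Helix  
Design   | NULL   


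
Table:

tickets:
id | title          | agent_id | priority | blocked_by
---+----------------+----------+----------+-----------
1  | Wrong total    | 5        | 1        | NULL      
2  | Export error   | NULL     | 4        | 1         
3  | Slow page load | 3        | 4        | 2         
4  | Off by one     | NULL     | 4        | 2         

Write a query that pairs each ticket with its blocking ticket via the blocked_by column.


This is a self-join: tickets is joined to a second copy of itself, matching each row's blocked_by to another row's id. Use LEFT JOIN so rows with blocked_by=NULL are kept.
  - ticket 1 (Wrong total): blocked_by=NULL -> NULL
  - ticket 2 (Export error): blocked_by=1 -> Wrong total
  - ticket 3 (Slow page load): blocked_by=2 -> Export error
  - ticket 4 (Off by one): blocked_by=2 -> Export error

SQL:
SELECT a.title AS item, b.title AS blocked_by
FROM tickets a
LEFT JOIN tickets b ON a.blocked_by = b.id

Result:
item           | blocked_by  
---------------+-------------
Wrong total    | NULL        
Export error   | Wrong total 
Slow page load | Export error
Off by one     | Export error


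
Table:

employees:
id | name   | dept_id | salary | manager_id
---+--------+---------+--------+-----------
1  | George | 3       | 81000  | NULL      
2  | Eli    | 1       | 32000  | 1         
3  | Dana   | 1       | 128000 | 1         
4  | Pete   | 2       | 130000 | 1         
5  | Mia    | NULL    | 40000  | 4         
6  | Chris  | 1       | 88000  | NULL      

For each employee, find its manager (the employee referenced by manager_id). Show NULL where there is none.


This is a self-join: employees is joined to a second copy of itself, matching each row's manager_id to another row's id. Use LEFT JOIN so rows with manager_id=NULL are kept.
  - employee 1 (George): manager_id=NULL -> NULL
  - employee 2 (Eli): manager_id=1 -> George
  - employee 3 (Dana): manager_id=1 -> George
  - employee 4 (Pete): manager_id=1 -> George
  - employee 5 (Mia): manager_id=4 -> Pete
  - employee 6 (Chris): manager_id=NULL -> NULL

SQL:
SELECT a.name AS item, b.name AS manager
FROM employees a
LEFT JOIN employees b ON a.manager_id = b.id

Result:
item   | manager
-------+--------
George | NULL   
Eli    | George 
Dana   | George 
Pete   | George 
Mia    | Pete   
Chris  | NULL   


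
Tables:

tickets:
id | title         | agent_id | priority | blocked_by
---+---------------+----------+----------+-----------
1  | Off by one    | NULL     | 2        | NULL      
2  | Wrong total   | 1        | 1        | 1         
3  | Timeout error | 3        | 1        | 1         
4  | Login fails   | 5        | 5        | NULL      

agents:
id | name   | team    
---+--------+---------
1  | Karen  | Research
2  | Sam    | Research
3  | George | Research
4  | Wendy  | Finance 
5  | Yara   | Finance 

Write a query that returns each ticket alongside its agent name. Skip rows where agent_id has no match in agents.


INNER JOIN keeps only tickets rows whose agent_id matches an id in agents. Walk through each ticket:
  - ticket 1 (Off by one): agent_id=NULL, no match -> dropped
  - ticket 2 (Wrong total): agent_id=1 -> matches Karen
  - ticket 3 (Timeout error): agent_id=3 -> matches George
  - ticket 4 (Login fails): agent_id=5 -> matches Yara
So 1 of 4 rows is dropped.

SQL:
SELECT a.title, b.name AS agent
FROM tickets a
INNER JOIN agents b ON a.agent_id = b.id

Result:
title         | agent 
--------------+-------
Wrong total   | Karen 
Timeout error | George
Login fails   | Yara  


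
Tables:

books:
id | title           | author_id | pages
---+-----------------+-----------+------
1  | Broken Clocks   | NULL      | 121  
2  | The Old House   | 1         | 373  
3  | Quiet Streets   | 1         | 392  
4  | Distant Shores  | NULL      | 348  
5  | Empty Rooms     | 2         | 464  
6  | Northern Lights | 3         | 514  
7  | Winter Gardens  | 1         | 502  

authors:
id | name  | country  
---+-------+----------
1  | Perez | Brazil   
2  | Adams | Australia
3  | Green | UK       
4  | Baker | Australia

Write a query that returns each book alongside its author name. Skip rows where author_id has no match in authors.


INNER JOIN keeps only books rows whose author_id matches an id in authors. Walk through each book:
  - book 1 (Broken Clocks): author_id=NULL, no match -> dropped
  - book 2 (The Old House): author_id=1 -> matches Perez
  - book 3 (Quiet Streets): author_id=1 -> matches Perez
  - book 4 (Distant Shores): author_id=NULL, no match -> dropped
  - book 5 (Empty Rooms): author_id=2 -> matches Adams
  - book 6 (Northern Lights): author_id=3 -> matches Green
  - book 7 (Winter Gardens): author_id=1 -> matches Perez
So 2 of 7 rows are dropped.

SQL:
SELECT a.title, b.name AS author
FROM books a
INNER JOIN authors b ON a.author_id = b.id

Result:
title           | author
----------------+-------
The Old House   | Perez 
Quiet Streets   | Perez 
Empty Rooms     | Adams 
Northern Lights | Green 
Winter Gardens  | Perez 


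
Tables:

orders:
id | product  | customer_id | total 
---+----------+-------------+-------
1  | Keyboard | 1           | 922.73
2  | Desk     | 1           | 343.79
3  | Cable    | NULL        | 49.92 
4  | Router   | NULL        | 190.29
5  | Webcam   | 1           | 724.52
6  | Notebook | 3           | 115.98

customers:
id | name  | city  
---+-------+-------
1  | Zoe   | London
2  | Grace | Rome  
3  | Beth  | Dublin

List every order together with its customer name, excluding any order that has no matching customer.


INNER JOIN keeps only orders rows whose customer_id matches an id in customers. Walk through each order:
  - order 1 (Keyboard): customer_id=1 -> matches Zoe
  - order 2 (Desk): customer_id=1 -> matches Zoe
  - order 3 (Cable): customer_id=NULL, no match -> dropped
  - order 4 (Router): customer_id=NULL, no match -> dropped
  - order 5 (Webcam): customer_id=1 -> matches Zoe
  - order 6 (Notebook): customer_id=3 -> matches Beth
So 2 of 6 rows are dropped.

SQL:
SELECT a.product, b.name AS customer
FROM orders a
INNER JOIN customers b ON a.customer_id = b.id

Result:
product  | customer
---------+---------
Keyboard | Zoe     
Desk     | Zoe     
Webcam   | Zoe     
Notebook | Beth    


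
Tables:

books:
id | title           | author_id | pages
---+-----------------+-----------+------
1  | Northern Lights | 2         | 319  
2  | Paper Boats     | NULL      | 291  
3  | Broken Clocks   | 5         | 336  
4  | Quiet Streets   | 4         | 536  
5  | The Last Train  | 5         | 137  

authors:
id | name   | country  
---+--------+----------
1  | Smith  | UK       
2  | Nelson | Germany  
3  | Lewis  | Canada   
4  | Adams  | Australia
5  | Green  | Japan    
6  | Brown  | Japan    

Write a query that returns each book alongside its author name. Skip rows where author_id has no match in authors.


INNER JOIN keeps only books rows whose author_id matches an id in authors. Walk through each book:
  - book 1 (Northern Lights): author_id=2 -> matches Nelson
  - book 2 (Paper Boats): author_id=NULL, no match -> dropped
  - book 3 (Broken Clocks): author_id=5 -> matches Green
  - book 4 (Quiet Streets): author_id=4 -> matches Adams
  - book 5 (The Last Train): author_id=5 -> matches Green
So 1 of 5 rows is dropped.

SQL:
SELECT a.title, b.name AS author
FROM books a
INNER JOIN authors b ON a.author_id = b.id

Result:
title           | author
----------------+-------
Northern Lights | Nelson
Broken Clocks   | Green 
Quiet Streets   | Adams 
The Last Train  | Green 


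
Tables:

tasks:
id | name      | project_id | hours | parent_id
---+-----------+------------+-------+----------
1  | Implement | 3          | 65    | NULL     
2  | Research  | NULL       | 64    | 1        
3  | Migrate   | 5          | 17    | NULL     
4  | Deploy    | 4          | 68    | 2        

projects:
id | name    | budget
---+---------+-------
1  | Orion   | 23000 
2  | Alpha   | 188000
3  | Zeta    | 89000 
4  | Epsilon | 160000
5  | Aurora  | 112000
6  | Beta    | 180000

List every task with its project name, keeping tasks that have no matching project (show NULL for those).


LEFT JOIN keeps every row from tasks (the left table); where project_id has no match in projects, the project columns become NULL. Walk through each task:
  - task 1 (Implement): project_id=3 -> matches Zeta
  - task 2 (Research): project_id=NULL, no match -> kept with NULL
  - task 3 (Migrate): project_id=5 -> matches Aurora
  - task 4 (Deploy): project_id=4 -> matches Epsilon
All 4 rows appear; 1 has NULL project.

SQL:
SELECT a.name, b.name AS project
FROM tasks a
LEFT JOIN projects b ON a.project_id = b.id

Result:
name      | project
----------+--------
Implement | Zeta   
Research  | NULL   
Migrate   | Aurora 
Deploy    | Epsilon


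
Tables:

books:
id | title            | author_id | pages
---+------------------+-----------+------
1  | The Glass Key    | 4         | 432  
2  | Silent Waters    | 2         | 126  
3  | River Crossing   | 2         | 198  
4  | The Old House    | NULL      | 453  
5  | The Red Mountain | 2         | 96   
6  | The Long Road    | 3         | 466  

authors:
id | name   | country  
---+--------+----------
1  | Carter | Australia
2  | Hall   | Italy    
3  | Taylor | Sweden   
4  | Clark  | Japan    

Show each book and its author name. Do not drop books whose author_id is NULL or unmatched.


LEFT JOIN keeps every row from books (the left table); where author_id has no match in authors, the author columns become NULL. Walk through each book:
  - book 1 (The Glass Key): author_id=4 -> matches Clark
  - book 2 (Silent Waters): author_id=2 -> matches Hall
  - book 3 (River Crossing): author_id=2 -> matches Hall
  - book 4 (The Old House): author_id=NULL, no match -> kept with NULL
  - book 5 (The Red Mountain): author_id=2 -> matches Hall
  - book 6 (The Long Road): author_id=3 -> matches Taylor
All 6 rows appear; 1 has NULL author.

SQL:
SELECT a.title, b.name AS author
FROM books a
LEFT JOIN authors b ON a.author_id = b.id

Result:
title            | author
-----------------+-------
The Glass Key    | Clark 
Silent Waters    | Hall  
River Crossing   | Hall  
The Old House    | NULL  
The Red Mountain | Hall  
The Long Road    | Taylor


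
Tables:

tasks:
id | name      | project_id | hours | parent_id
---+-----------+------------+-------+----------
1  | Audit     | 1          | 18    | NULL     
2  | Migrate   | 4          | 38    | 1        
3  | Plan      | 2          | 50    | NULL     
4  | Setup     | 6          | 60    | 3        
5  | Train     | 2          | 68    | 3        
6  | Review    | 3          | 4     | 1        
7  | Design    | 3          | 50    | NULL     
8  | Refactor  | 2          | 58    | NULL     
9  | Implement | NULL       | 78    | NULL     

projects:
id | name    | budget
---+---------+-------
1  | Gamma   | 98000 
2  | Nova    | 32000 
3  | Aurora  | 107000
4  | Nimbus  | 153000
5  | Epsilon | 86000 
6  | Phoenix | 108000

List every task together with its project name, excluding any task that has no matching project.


INNER JOIN keeps only tasks rows whose project_id matches an id in projects. Walk through each task:
  - task 1 (Audit): project_id=1 -> matches Gamma
  - task 2 (Migrate): project_id=4 -> matches Nimbus
  - task 3 (Plan): project_id=2 -> matches Nova
  - task 4 (Setup): project_id=6 -> matches Phoenix
  - task 5 (Train): project_id=2 -> matches Nova
  - task 6 (Review): project_id=3 -> matches Aurora
  - task 7 (Design): project_id=3 -> matches Aurora
  - task 8 (Refactor): project_id=2 -> matches Nova
  - task 9 (Implement): project_id=NULL, no match -> dropped
So 1 of 9 rows is dropped.

SQL:
SELECT a.name, b.name AS project
FROM tasks a
INNER JOIN projects b ON a.project_id = b.id

Result:
name     | project
---------+--------
Audit    | Gamma  
Migrate  | Nimbus 
Plan     | Nova   
Setup    | Phoenix
Train    | Nova   
Review   | Aurora 
Design   | Aurora 
Refactor | Nova   


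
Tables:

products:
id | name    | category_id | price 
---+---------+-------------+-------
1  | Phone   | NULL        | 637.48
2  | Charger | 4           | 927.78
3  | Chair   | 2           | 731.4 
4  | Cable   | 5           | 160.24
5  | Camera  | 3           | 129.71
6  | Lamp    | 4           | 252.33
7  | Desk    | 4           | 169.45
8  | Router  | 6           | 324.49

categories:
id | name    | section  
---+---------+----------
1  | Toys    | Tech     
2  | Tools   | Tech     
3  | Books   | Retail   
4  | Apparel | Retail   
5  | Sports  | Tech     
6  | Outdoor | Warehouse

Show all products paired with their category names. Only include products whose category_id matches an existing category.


INNER JOIN keeps only products rows whose category_id matches an id in categories. Walk through each product:
  - product 1 (Phone): category_id=NULL, no match -> dropped
  - product 2 (Charger): category_id=4 -> matches Apparel
  - product 3 (Chair): category_id=2 -> matches Tools
  - product 4 (Cable): category_id=5 -> matches Sports
  - product 5 (Camera): category_id=3 -> matches Books
  - product 6 (Lamp): category_id=4 -> matches Apparel
  - product 7 (Desk): category_id=4 -> matches Apparel
  - product 8 (Router): category_id=6 -> matches Outdoor
So 1 of 8 rows is dropped.

SQL:
SELECT a.name, b.name AS category
FROM products a
INNER JOIN categories b ON a.category_id = b.id

Result:
name    | category
--------+---------
Charger | Apparel 
Chair   | Tools   
Cable   | Sports  
Camera  | Books   
Lamp    | Apparel 
Desk    | Apparel 
Router  | Outdoor 


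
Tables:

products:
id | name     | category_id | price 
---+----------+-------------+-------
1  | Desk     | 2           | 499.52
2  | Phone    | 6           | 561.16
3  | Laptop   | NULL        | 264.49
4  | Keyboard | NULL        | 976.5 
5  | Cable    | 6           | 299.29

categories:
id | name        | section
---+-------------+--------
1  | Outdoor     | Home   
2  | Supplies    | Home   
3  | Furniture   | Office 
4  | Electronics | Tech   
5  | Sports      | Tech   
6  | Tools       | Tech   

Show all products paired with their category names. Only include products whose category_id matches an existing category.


INNER JOIN keeps only products rows whose category_id matches an id in categories. Walk through each product:
  - product 1 (Desk): category_id=2 -> matches Supplies
  - product 2 (Phone): category_id=6 -> matches Tools
  - product 3 (Laptop): category_id=NULL, no match -> dropped
  - product 4 (Keyboard): category_id=NULL, no match -> dropped
  - product 5 (Cable): category_id=6 -> matches Tools
So 2 of 5 rows are dropped.

SQL:
SELECT a.name, b.name AS category
FROM products a
INNER JOIN categories b ON a.category_id = b.id

Result:
name  | category
------+---------
Desk  | Supplies
Phone | Tools   
Cable | Tools   


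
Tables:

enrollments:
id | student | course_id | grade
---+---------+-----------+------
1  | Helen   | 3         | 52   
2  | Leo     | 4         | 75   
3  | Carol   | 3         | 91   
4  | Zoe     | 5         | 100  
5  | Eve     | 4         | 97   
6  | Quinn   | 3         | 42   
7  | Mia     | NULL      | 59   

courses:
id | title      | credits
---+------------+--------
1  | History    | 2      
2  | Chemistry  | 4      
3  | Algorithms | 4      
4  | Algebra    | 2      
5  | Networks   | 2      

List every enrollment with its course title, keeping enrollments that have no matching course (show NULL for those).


LEFT JOIN keeps every row from enrollments (the left table); where course_id has no match in courses, the course columns become NULL. Walk through each enrollment:
  - enrollment 1 (Helen): course_id=3 -> matches Algorithms
  - enrollment 2 (Leo): course_id=4 -> matches Algebra
  - enrollment 3 (Carol): course_id=3 -> matches Algorithms
  - enrollment 4 (Zoe): course_id=5 -> matches Networks
  - enrollment 5 (Eve): course_id=4 -> matches Algebra
  - enrollment 6 (Quinn): course_id=3 -> matches Algorithms
  - enrollment 7 (Mia): course_id=NULL, no match -> kept with NULL
All 7 rows appear; 1 has NULL course.

SQL:
SELECT a.student, b.title AS course
FROM enrollments a
LEFT JOIN courses b ON a.course_id = b.id

Result:
student | course    
--------+-----------
Helen   | Algorithms
Leo     | Algebra   
Carol   | Algorithms
Zoe     | Networks  
Eve     | Algebra   
Quinn   | Algorithms
Mia     | NULL      


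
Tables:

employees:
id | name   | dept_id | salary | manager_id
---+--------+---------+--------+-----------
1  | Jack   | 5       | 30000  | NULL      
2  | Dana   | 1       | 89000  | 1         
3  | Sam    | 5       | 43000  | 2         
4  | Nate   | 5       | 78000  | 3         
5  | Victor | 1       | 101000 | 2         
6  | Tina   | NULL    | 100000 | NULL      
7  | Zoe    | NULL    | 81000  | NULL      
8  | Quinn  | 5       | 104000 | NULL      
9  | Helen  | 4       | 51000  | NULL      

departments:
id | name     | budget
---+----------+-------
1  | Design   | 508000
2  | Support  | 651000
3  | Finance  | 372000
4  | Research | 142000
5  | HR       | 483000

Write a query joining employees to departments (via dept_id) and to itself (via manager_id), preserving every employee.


Two LEFT JOINs from the same base table employees: one to departments via dept_id, one to employees itself via manager_id. Both are LEFT so every employee is preserved.
Match against departments:
  - employee 1 (Jack): dept_id=5 -> matches HR
  - employee 2 (Dana): dept_id=1 -> matches Design
  - employee 3 (Sam): dept_id=5 -> matches HR
  - employee 4 (Nate): dept_id=5 -> matches HR
  - employee 5 (Victor): dept_id=1 -> matches Design
  - employee 6 (Tina): dept_id=NULL, no match -> kept with NULL
  - employee 7 (Zoe): dept_id=NULL, no match -> kept with NULL
  - employee 8 (Quinn): dept_id=5 -> matches HR
  - employee 9 (Helen): dept_id=4 -> matches Research
Match against employees (self):
  - employee 1 (Jack): manager_id=NULL -> NULL
  - employee 2 (Dana): manager_id=1 -> Jack
  - employee 3 (Sam): manager_id=2 -> Dana
  - employee 4 (Nate): manager_id=3 -> Sam
  - employee 5 (Victor): manager_id=2 -> Dana
  - employee 6 (Tina): manager_id=NULL -> NULL
  - employee 7 (Zoe): manager_id=NULL -> NULL
  - employee 8 (Quinn): manager_id=NULL -> NULL
  - employee 9 (Helen): manager_id=NULL -> NULL

SQL:
SELECT a.name, b.name AS department, c.name AS manager
FROM employees a
LEFT JOIN departments b ON a.dept_id = b.id
LEFT JOIN employees c ON a.manager_id = c.id

Result:
name   | department | manager
-------+------------+--------
Jack   | HR         | NULL   
Dana   | Design     | Jack   
Sam    | HR         | Dana   
Nate   | HR         | Sam    
Victor | Design     | Dana   
Tina   | NULL       | NULL   
Zoe    | NULL       | NULL   
Quinn  | HR         | NULL   
Helen  | Research   | NULL   


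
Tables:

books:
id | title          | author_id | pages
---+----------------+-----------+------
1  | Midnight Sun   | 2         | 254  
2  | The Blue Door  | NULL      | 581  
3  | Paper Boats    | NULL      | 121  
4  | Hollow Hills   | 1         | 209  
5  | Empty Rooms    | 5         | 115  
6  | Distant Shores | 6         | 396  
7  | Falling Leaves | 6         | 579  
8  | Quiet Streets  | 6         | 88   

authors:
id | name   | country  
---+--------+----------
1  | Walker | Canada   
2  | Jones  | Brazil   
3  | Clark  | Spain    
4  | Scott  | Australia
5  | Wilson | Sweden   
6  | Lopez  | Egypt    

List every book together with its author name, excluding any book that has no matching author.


INNER JOIN keeps only books rows whose author_id matches an id in authors. Walk through each book:
  - book 1 (Midnight Sun): author_id=2 -> matches Jones
  - book 2 (The Blue Door): author_id=NULL, no match -> dropped
  - book 3 (Paper Boats): author_id=NULL, no match -> dropped
  - book 4 (Hollow Hills): author_id=1 -> matches Walker
  - book 5 (Empty Rooms): author_id=5 -> matches Wilson
  - book 6 (Distant Shores): author_id=6 -> matches Lopez
  - book 7 (Falling Leaves): author_id=6 -> matches Lopez
  - book 8 (Quiet Streets): author_id=6 -> matches Lopez
So 2 of 8 rows are dropped.

SQL:
SELECT a.title, b.name AS author
FROM books a
INNER JOIN authors b ON a.author_id = b.id

Result:
title          | author
---------------+-------
Midnight Sun   | Jones 
Hollow Hills   | Walker
Empty Rooms    | Wilson
Distant Shores | Lopez 
Falling Leaves | Lopez 
Quiet Streets  | Lopez 


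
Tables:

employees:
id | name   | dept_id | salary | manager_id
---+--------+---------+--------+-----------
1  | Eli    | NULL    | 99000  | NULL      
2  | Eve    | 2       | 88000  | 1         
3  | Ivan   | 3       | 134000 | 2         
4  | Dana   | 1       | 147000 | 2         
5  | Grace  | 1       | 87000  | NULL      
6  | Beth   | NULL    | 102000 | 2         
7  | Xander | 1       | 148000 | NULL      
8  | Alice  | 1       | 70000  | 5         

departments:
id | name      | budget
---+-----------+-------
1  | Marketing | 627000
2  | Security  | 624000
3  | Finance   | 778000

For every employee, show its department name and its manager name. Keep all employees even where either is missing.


Two LEFT JOINs from the same base table employees: one to departments via dept_id, one to employees itself via manager_id. Both are LEFT so every employee is preserved.
Match against departments:
  - employee 1 (Eli): dept_id=NULL, no match -> kept with NULL
  - employee 2 (Eve): dept_id=2 -> matches Security
  - employee 3 (Ivan): dept_id=3 -> matches Finance
  - employee 4 (Dana): dept_id=1 -> matches Marketing
  - employee 5 (Grace): dept_id=1 -> matches Marketing
  - employee 6 (Beth): dept_id=NULL, no match -> kept with NULL
  - employee 7 (Xander): dept_id=1 -> matches Marketing
  - employee 8 (Alice): dept_id=1 -> matches Marketing
Match against employees (self):
  - employee 1 (Eli): manager_id=NULL -> NULL
  - employee 2 (Eve): manager_id=1 -> Eli
  - employee 3 (Ivan): manager_id=2 -> Eve
  - employee 4 (Dana): manager_id=2 -> Eve
  - employee 5 (Grace): manager_id=NULL -> NULL
  - employee 6 (Beth): manager_id=2 -> Eve
  - employee 7 (Xander): manager_id=NULL -> NULL
  - employee 8 (Alice): manager_id=5 -> Grace

SQL:
SELECT a.name, b.name AS department, c.name AS manager
FROM employees a
LEFT JOIN departments b ON a.dept_id = b.id
LEFT JOIN employees c ON a.manager_id = c.id

Result:
name   | department | manager
-------+------------+--------
Eli    | NULL       | NULL   
Eve    | Security   | Eli    
Ivan   | Finance    | Eve    
Dana   | Marketing  | Eve    
Grace  | Marketing  | NULL   
Beth   | NULL       | Eve    
Xander | Marketing  | NULL   
Alice  | Marketing  | Grace  


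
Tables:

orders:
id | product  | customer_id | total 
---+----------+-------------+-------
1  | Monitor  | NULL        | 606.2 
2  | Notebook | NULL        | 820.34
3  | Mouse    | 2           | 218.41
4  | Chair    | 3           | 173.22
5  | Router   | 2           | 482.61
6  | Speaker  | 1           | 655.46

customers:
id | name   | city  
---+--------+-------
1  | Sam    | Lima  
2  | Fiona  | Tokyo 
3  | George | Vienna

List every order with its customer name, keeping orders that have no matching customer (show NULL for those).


LEFT JOIN keeps every row from orders (the left table); where customer_id has no match in customers, the customer columns become NULL. Walk through each order:
  - order 1 (Monitor): customer_id=NULL, no match -> kept with NULL
  - order 2 (Notebook): customer_id=NULL, no match -> kept with NULL
  - order 3 (Mouse): customer_id=2 -> matches Fiona
  - order 4 (Chair): customer_id=3 -> matches George
  - order 5 (Router): customer_id=2 -> matches Fiona
  - order 6 (Speaker): customer_id=1 -> matches Sam
All 6 rows appear; 2 have NULL customer.

SQL:
SELECT a.product, b.name AS customer
FROM orders a
LEFT JOIN customers b ON a.customer_id = b.id

Result:
product  | customer
---------+---------
Monitor  | NULL    
Notebook | NULL    
Mouse    | Fiona   
Chair    | George  
Router   | Fiona   
Speaker  | Sam     


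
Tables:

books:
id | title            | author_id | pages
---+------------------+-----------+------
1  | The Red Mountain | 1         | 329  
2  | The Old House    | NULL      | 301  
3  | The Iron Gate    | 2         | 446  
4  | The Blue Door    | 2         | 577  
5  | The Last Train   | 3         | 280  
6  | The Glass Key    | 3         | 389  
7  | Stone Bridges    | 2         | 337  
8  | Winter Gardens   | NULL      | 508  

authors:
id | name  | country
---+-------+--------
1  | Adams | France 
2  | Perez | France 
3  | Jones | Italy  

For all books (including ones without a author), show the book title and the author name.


LEFT JOIN keeps every row from books (the left table); where author_id has no match in authors, the author columns become NULL. Walk through each book:
  - book 1 (The Red Mountain): author_id=1 -> matches Adams
  - book 2 (The Old House): author_id=NULL, no match -> kept with NULL
  - book 3 (The Iron Gate): author_id=2 -> matches Perez
  - book 4 (The Blue Door): author_id=2 -> matches Perez
  - book 5 (The Last Train): author_id=3 -> matches Jones
  - book 6 (The Glass Key): author_id=3 -> matches Jones
  - book 7 (Stone Bridges): author_id=2 -> matches Perez
  - book 8 (Winter Gardens): author_id=NULL, no match -> kept with NULL
All 8 rows appear; 2 have NULL author.

SQL:
SELECT a.title, b.name AS author
FROM books a
LEFT JOIN authors b ON a.author_id = b.id

Result:
title            | author
-----------------+-------
The Red Mountain | Adams 
The Old House    | NULL  
The Iron Gate    | Perez 
The Blue Door    | Perez 
The Last Train   | Jones 
The Glass Key    | Jones 
Stone Bridges    | Perez 
Winter Gardens   | NULL  


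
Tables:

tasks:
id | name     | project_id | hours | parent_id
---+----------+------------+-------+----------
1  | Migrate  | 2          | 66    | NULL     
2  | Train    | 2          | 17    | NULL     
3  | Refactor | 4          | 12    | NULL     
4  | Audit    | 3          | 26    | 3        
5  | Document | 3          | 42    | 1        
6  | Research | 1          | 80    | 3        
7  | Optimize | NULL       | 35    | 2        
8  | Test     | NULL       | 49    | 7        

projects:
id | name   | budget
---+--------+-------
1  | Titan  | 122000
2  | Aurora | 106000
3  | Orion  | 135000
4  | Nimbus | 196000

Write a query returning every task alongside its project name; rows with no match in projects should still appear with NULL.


LEFT JOIN keeps every row from tasks (the left table); where project_id has no match in projects, the project columns become NULL. Walk through each task:
  - task 1 (Migrate): project_id=2 -> matches Aurora
  - task 2 (Train): project_id=2 -> matches Aurora
  - task 3 (Refactor): project_id=4 -> matches Nimbus
  - task 4 (Audit): project_id=3 -> matches Orion
  - task 5 (Document): project_id=3 -> matches Orion
  - task 6 (Research): project_id=1 -> matches Titan
  - task 7 (Optimize): project_id=NULL, no match -> kept with NULL
  - task 8 (Test): project_id=NULL, no match -> kept with NULL
All 8 rows appear; 2 have NULL project.

SQL:
SELECT a.name, b.name AS project
FROM tasks a
LEFT JOIN projects b ON a.project_id = b.id

Result:
name     | project
---------+--------
Migrate  | Aurora 
Train    | Aurora 
Refactor | Nimbus 
Audit    | Orion  
Document | Orion  
Research | Titan  
Optimize | NULL   
Test     | NULL   


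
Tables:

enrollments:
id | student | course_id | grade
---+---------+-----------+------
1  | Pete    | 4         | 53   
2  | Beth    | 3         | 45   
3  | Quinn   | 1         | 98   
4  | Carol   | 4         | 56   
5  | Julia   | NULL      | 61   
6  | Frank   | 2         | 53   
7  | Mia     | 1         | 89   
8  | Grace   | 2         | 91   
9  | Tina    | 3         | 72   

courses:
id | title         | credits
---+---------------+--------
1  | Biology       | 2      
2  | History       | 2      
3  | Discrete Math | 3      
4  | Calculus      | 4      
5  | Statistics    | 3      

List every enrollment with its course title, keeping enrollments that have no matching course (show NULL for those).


LEFT JOIN keeps every row from enrollments (the left table); where course_id has no match in courses, the course columns become NULL. Walk through each enrollment:
  - enrollment 1 (Pete): course_id=4 -> matches Calculus
  - enrollment 2 (Beth): course_id=3 -> matches Discrete Math
  - enrollment 3 (Quinn): course_id=1 -> matches Biology
  - enrollment 4 (Carol): course_id=4 -> matches Calculus
  - enrollment 5 (Julia): course_id=NULL, no match -> kept with NULL
  - enrollment 6 (Frank): course_id=2 -> matches History
  - enrollment 7 (Mia): course_id=1 -> matches Biology
  - enrollment 8 (Grace): course_id=2 -> matches History
  - enrollment 9 (Tina): course_id=3 -> matches Discrete Math
All 9 rows appear; 1 has NULL course.

SQL:
SELECT a.student, b.title AS course
FROM enrollments a
LEFT JOIN courses b ON a.course_id = b.id

Result:
student | course       
--------+--------------
Pete    | Calculus     
Beth    | Discrete Math
Quinn   | Biology      
Carol   | Calculus     
Julia   | NULL         
Frank   | History      
Mia     | Biology      
Grace   | History      
Tina    | Discrete Math


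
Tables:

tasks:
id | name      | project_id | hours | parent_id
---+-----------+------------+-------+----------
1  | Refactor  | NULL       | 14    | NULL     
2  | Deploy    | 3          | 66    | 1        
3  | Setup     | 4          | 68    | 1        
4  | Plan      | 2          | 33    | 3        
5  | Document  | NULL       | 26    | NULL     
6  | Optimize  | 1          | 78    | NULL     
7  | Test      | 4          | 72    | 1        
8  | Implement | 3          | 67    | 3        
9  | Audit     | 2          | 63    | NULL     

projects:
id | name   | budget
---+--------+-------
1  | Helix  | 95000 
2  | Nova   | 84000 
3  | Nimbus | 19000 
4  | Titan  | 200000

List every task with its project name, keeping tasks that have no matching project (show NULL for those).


LEFT JOIN keeps every row from tasks (the left table); where project_id has no match in projects, the project columns become NULL. Walk through each task:
  - task 1 (Refactor): project_id=NULL, no match -> kept with NULL
  - task 2 (Deploy): project_id=3 -> matches Nimbus
  - task 3 (Setup): project_id=4 -> matches Titan
  - task 4 (Plan): project_id=2 -> matches Nova
  - task 5 (Document): project_id=NULL, no match -> kept with NULL
  - task 6 (Optimize): project_id=1 -> matches Helix
  - task 7 (Test): project_id=4 -> matches Titan
  - task 8 (Implement): project_id=3 -> matches Nimbus
  - task 9 (Audit): project_id=2 -> matches Nova
All 9 rows appear; 2 have NULL project.

SQL:
SELECT a.name, b.name AS project
FROM tasks a
LEFT JOIN projects b ON a.project_id = b.id

Result:
name      | project
----------+--------
Refactor  | NULL   
Deploy    | Nimbus 
Setup     | Titan  
Plan      | Nova   
Document  | NULL   
Optimize  | Helix  
Test      | Titan  
Implement | Nimbus 
Audit     | Nova   


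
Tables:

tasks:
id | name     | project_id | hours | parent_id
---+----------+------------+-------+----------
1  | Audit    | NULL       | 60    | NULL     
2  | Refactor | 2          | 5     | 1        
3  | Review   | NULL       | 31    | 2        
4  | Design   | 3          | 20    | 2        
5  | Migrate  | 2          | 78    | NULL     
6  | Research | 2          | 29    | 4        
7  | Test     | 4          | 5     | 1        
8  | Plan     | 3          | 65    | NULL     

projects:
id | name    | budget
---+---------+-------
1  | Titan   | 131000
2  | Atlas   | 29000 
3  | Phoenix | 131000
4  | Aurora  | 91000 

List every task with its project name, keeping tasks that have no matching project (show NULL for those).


LEFT JOIN keeps every row from tasks (the left table); where project_id has no match in projects, the project columns become NULL. Walk through each task:
  - task 1 (Audit): project_id=NULL, no match -> kept with NULL
  - task 2 (Refactor): project_id=2 -> matches Atlas
  - task 3 (Review): project_id=NULL, no match -> kept with NULL
  - task 4 (Design): project_id=3 -> matches Phoenix
  - task 5 (Migrate): project_id=2 -> matches Atlas
  - task 6 (Research): project_id=2 -> matches Atlas
  - task 7 (Test): project_id=4 -> matches Aurora
  - task 8 (Plan): project_id=3 -> matches Phoenix
All 8 rows appear; 2 have NULL project.

SQL:
SELECT a.name, b.name AS project
FROM tasks a
LEFT JOIN projects b ON a.project_id = b.id

Result:
name     | project
---------+--------
Audit    | NULL   
Refactor | Atlas  
Review   | NULL   
Design   | Phoenix
Migrate  | Atlas  
Research | Atlas  
Test     | Aurora 
Plan     | Phoenix
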